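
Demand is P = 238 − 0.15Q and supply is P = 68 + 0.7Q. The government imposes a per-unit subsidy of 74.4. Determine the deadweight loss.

Competitive equilibrium: 238 − 0.15Q = 68 + 0.7Q → Q* = 200, P* = 208.
The subsidy lowers effective supply by 74.4: P = 0.7Q − 6.4.
New quantity: 238 − 0.15Q = 0.7Q − 6.4 → Q' = 287.5294.
Overproduction ΔQ = 287.5294 − 200 = 87.5294; wedge = subsidy = 74.4.
DWL = ½ × 87.5294 × 74.4 = 3256.09.

3256.09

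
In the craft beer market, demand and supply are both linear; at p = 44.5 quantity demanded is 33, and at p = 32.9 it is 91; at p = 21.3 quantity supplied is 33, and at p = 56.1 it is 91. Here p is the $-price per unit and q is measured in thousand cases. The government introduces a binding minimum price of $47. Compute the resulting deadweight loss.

Demand slope = (32.9 − 44.5)/(91 − 33) = −0.2, so p = 51.1 − 0.2q.
Supply slope = (56.1 − 21.3)/(91 − 33) = 0.6, so p = 1.5 + 0.6q.
Competitive equilibrium: 51.1 − 0.2q = 1.5 + 0.6q → q* = 62, p* = 38.7.
At the floor p = 47, quantity demanded = (51.1 − 47)/0.2 = 20.5.
Sellers' marginal cost at q' = 20.5: 1.5 + 0.6·20.5 = 13.8.
Δq = 62 − 20.5 = 41.5; wedge = 47 − 13.8 = 33.2.
DWL = ½ × 41.5 × 33.2 = $688.90 thousand.

$688.90 thousand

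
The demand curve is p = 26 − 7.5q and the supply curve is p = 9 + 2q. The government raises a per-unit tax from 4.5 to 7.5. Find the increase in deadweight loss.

Competitive equilibrium: 26 − 7.5q = 9 + 2q → q* = 1.7895, p* = 12.5789.
For a per-unit tax t: Δq = t/9.5, so DWL = ½·t·(t/9.5) = t²/19.
At t = 4.5: DWL = 1.0658. At t = 7.5: DWL = 2.9605.
Increase = 2.9605 − 1.0658 = 1.89.

1.89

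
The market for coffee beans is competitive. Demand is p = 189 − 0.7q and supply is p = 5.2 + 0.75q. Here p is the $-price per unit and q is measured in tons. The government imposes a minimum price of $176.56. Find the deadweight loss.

$8611.70

Competitive equilibrium: 189 − 0.7q = 5.2 + 0.75q → q* = 126.7586, p* = 100.269.
At the floor p = 176.56, quantity demanded = (189 − 176.56)/0.7 = 17.7714.
Sellers' marginal cost at q' = 17.7714: 5.2 + 0.75·17.7714 = 18.5286.
Δq = 126.7586 − 17.7714 = 108.9872; wedge = 176.56 − 18.5286 = 158.0314.
Welfare loss = ½ × 108.9872 × 158.0314 = $8611.70.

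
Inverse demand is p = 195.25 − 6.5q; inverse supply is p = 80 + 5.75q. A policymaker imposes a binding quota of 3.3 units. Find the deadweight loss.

Competitive equilibrium: 195.25 − 6.5q = 80 + 5.75q → q* = 9.4082, p* = 134.0969.
At q = 3.3: demand price = 195.25 − 6.5·3.3 = 173.8; supply price = 80 + 5.75·3.3 = 98.975.
Δq = 9.4082 − 3.3 = 6.1082; wedge = 173.8 − 98.975 = 74.825.
Deadweight loss = ½ × 6.1082 × 74.825 = 228.52.

228.52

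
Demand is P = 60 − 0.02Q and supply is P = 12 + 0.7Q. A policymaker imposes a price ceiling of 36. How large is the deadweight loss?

377.47

Competitive equilibrium: 60 − 0.02Q = 12 + 0.7Q → Q* = 66.6667, P* = 58.6667.
At the ceiling P = 36, quantity supplied = (36 − 12)/0.7 = 34.2857.
Willingness to pay at Q' = 34.2857: 60 − 0.02·34.2857 = 59.3143.
ΔQ = 66.6667 − 34.2857 = 32.381; wedge = 59.3143 − 36 = 23.3143.
The triangle = ½ × 32.381 × 23.3143 = 377.47.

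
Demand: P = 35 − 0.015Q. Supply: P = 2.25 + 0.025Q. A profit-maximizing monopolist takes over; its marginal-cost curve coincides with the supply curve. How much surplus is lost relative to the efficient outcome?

Competitive equilibrium: 35 − 0.015Q = 2.25 + 0.025Q → Q* = 818.75, P* = 22.7188.
Marginal revenue: MR = 35 − 0.03Q. Set MR = MC: 35 − 0.03Q = 2.25 + 0.025Q → Q_m = 595.4545.
Price P_m = 35 − 0.015·595.4545 = 26.0682; MC(Q_m) = 2.25 + 0.025·595.4545 = 17.1364.
Competitive Q* = 818.75, so ΔQ = 223.2955; wedge = 26.0682 − 17.1364 = 8.9318.
DWL = ½ × 223.2955 × 8.9318 = 997.22.

997.22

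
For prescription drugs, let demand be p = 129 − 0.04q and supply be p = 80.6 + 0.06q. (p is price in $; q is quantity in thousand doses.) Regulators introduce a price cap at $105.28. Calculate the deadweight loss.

Competitive equilibrium: 129 − 0.04q = 80.6 + 0.06q → q* = 484, p* = 109.64.
At the ceiling p = 105.28, quantity supplied = (105.28 − 80.6)/0.06 = 411.3333.
Willingness to pay at q' = 411.3333: 129 − 0.04·411.3333 = 112.5467.
Δq = 484 − 411.3333 = 72.6667; wedge = 112.5467 − 105.28 = 7.2667.
The triangle = ½ × 72.6667 × 7.2667 = $264.02 thousand.

$264.02 thousand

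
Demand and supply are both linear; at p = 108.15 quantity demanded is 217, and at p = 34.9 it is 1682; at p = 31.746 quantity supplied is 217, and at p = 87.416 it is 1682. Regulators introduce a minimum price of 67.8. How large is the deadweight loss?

Demand slope = (34.9 − 108.15)/(1682 − 217) = −0.05, so p = 119 − 0.05q.
Supply slope = (87.416 − 31.746)/(1682 − 217) = 0.038, so p = 23.5 + 0.038q.
Competitive equilibrium: 119 − 0.05q = 23.5 + 0.038q → q* = 1085.2273, p* = 64.7386.
At the floor p = 67.8, quantity demanded = (119 − 67.8)/0.05 = 1024.
Sellers' marginal cost at q' = 1024: 23.5 + 0.038·1024 = 62.412.
Δq = 1085.2273 − 1024 = 61.2273; wedge = 67.8 − 62.412 = 5.388.
Deadweight loss = ½ × 61.2273 × 5.388 = 164.95.

164.95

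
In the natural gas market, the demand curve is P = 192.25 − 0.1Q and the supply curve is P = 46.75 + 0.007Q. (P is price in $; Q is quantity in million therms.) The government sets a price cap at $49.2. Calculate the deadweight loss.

$54555.15 million

Competitive equilibrium: 192.25 − 0.1Q = 46.75 + 0.007Q → Q* = 1359.8131, P* = 56.2687.
At the ceiling P = 49.2, quantity supplied = (49.2 − 46.75)/0.007 = 350.
Willingness to pay at Q' = 350: 192.25 − 0.1·350 = 157.25.
ΔQ = 1359.8131 − 350 = 1009.8131; wedge = 157.25 − 49.2 = 108.05.
DWL = ½ × 1009.8131 × 108.05 = $54555.15 million.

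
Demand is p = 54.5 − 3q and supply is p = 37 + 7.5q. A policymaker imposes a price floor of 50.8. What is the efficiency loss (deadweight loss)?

Competitive equilibrium: 54.5 − 3q = 37 + 7.5q → q* = 1.6667, p* = 49.5.
At the floor p = 50.8, quantity demanded = (54.5 − 50.8)/3 = 1.2333.
Sellers' marginal cost at q' = 1.2333: 37 + 7.5·1.2333 = 46.2498.
Δq = 1.6667 − 1.2333 = 0.4334; wedge = 50.8 − 46.2498 = 4.5502.
DWL = ½ × 0.4334 × 4.5502 = 0.99.

0.99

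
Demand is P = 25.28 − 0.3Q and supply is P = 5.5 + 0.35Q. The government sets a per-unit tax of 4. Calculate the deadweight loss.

12.31

Competitive equilibrium: 25.28 − 0.3Q = 5.5 + 0.35Q → Q* = 30.4308, P* = 16.1508.
With the tax, the buyer price exceeds the seller price by 4: (25.28 − 0.3Q) − (5.5 + 0.35Q) = 4 → Q' = 24.2769.
ΔQ = 30.4308 − 24.2769 = 6.1539; the wedge equals the tax, 4.
DWL = ½ × 6.1539 × 4 = 12.31.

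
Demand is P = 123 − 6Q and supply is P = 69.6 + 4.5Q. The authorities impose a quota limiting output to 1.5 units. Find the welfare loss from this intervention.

67.50

Competitive equilibrium: 123 − 6Q = 69.6 + 4.5Q → Q* = 5.0857, P* = 92.4857.
At Q = 1.5: demand price = 123 − 6·1.5 = 114; supply price = 69.6 + 4.5·1.5 = 76.35.
ΔQ = 5.0857 − 1.5 = 3.5857; wedge = 114 − 76.35 = 37.65.
Welfare loss = ½ × 3.5857 × 37.65 = 67.50.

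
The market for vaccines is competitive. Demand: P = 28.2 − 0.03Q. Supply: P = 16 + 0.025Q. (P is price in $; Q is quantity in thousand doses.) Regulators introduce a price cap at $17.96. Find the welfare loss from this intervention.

Competitive equilibrium: 28.2 − 0.03Q = 16 + 0.025Q → Q* = 221.8182, P* = 21.5455.
At the ceiling P = 17.96, quantity supplied = (17.96 − 16)/0.025 = 78.4.
Willingness to pay at Q' = 78.4: 28.2 − 0.03·78.4 = 25.848.
ΔQ = 221.8182 − 78.4 = 143.4182; wedge = 25.848 − 17.96 = 7.888.
Deadweight loss = ½ × 143.4182 × 7.888 = $565.64 thousand.

$565.64 thousand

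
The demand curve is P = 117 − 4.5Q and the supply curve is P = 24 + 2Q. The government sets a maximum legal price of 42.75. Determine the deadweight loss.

79.08

Competitive equilibrium: 117 − 4.5Q = 24 + 2Q → Q* = 14.3077, P* = 52.6154.
At the ceiling P = 42.75, quantity supplied = (42.75 − 24)/2 = 9.375.
Willingness to pay at Q' = 9.375: 117 − 4.5·9.375 = 74.8125.
ΔQ = 14.3077 − 9.375 = 4.9327; wedge = 74.8125 − 42.75 = 32.0625.
DWL = ½ × 4.9327 × 32.0625 = 79.08.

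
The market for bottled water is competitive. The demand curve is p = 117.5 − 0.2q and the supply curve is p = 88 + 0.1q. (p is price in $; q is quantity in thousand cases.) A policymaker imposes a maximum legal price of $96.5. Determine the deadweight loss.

$26.67 thousand

Competitive equilibrium: 117.5 − 0.2q = 88 + 0.1q → q* = 98.3333, p* = 97.8333.
At the ceiling p = 96.5, quantity supplied = (96.5 − 88)/0.1 = 85.
Willingness to pay at q' = 85: 117.5 − 0.2·85 = 100.5.
Δq = 98.3333 − 85 = 13.3333; wedge = 100.5 − 96.5 = 4.
Deadweight loss = ½ × 13.3333 × 4 = $26.67 thousand.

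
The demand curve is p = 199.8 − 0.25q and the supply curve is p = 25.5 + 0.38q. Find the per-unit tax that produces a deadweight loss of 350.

21

Competitive equilibrium: 199.8 − 0.25q = 25.5 + 0.38q → q* = 276.6667, p* = 130.6333.
A tax t gives Δq = t/0.63 and wedge t, so DWL = t²/1.26.
t²/1.26 = 350 → t² = 441 → t = 21.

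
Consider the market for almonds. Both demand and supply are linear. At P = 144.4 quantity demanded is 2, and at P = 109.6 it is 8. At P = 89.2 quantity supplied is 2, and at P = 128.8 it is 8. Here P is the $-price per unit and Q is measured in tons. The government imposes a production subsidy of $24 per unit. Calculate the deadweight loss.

$23.23

Demand slope = (109.6 − 144.4)/(8 − 2) = −5.8, so P = 156 − 5.8Q.
Supply slope = (128.8 − 89.2)/(8 − 2) = 6.6, so P = 76 + 6.6Q.
Competitive equilibrium: 156 − 5.8Q = 76 + 6.6Q → Q* = 6.4516, P* = 118.5806.
The subsidy lowers effective supply by 24: P = 52 + 6.6Q.
New quantity: 156 − 5.8Q = 52 + 6.6Q → Q' = 8.3871.
Overproduction ΔQ = 8.3871 − 6.4516 = 1.9355; wedge = subsidy = 24.
The triangle = ½ × 1.9355 × 24 = $23.23.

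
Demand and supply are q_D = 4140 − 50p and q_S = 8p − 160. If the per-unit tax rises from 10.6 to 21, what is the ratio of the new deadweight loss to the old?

In inverse form: demand p = 82.8 − 0.02q, supply p = 20 + 0.125q.
Competitive equilibrium: 82.8 − 0.02q = 20 + 0.125q → q* = 433.1034, p* = 74.1379.
For a per-unit tax t: Δq = t/0.145, so DWL = ½·t·(t/0.145) = t²/0.29.
At t = 10.6: DWL = 387.448. At t = 21: DWL = 1520.690.
Ratio = (21/10.6)² = 3.925.

3.925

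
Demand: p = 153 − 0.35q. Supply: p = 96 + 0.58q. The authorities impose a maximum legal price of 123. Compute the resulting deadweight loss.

Competitive equilibrium: 153 − 0.35q = 96 + 0.58q → q* = 61.2903, p* = 131.5484.
At the ceiling p = 123, quantity supplied = (123 − 96)/0.58 = 46.5517.
Willingness to pay at q' = 46.5517: 153 − 0.35·46.5517 = 136.7069.
Δq = 61.2903 − 46.5517 = 14.7386; wedge = 136.7069 − 123 = 13.7069.
DWL = ½ × 14.7386 × 13.7069 = 101.01.

101.01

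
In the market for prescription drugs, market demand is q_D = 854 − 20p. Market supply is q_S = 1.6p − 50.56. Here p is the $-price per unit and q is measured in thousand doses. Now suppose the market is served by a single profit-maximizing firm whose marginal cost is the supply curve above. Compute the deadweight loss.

In inverse form: demand p = 42.7 − 0.05q, supply p = 31.6 + 0.625q.
Competitive equilibrium: 42.7 − 0.05q = 31.6 + 0.625q → q* = 16.4444, p* = 41.8778.
Marginal revenue: MR = 42.7 − 0.1q. Set MR = MC: 42.7 − 0.1q = 31.6 + 0.625q → q_m = 15.3103.
Price p_m = 42.7 − 0.05·15.3103 = 41.9345; MC(q_m) = 31.6 + 0.625·15.3103 = 41.1689.
Competitive q* = 16.4444, so Δq = 1.1341; wedge = 41.9345 − 41.1689 = 0.7656.
Welfare loss = ½ × 1.1341 × 0.7656 = $0.43 thousand.

$0.43 thousand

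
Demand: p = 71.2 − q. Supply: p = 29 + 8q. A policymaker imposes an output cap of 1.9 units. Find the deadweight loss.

Competitive equilibrium: 71.2 − q = 29 + 8q → q* = 4.6889, p* = 66.5111.
At q = 1.9: demand price = 71.2 − 1·1.9 = 69.3; supply price = 29 + 8·1.9 = 44.2.
Δq = 4.6889 − 1.9 = 2.7889; wedge = 69.3 − 44.2 = 25.1.
DWL = ½ × 2.7889 × 25.1 = 35.

35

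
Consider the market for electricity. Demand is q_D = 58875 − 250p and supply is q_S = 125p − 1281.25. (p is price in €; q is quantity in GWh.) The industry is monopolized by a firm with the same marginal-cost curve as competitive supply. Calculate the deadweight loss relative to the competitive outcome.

€132129.07

In inverse form: demand p = 235.5 − 0.004q, supply p = 10.25 + 0.008q.
Competitive equilibrium: 235.5 − 0.004q = 10.25 + 0.008q → q* = 18770.8333, p* = 160.4167.
Marginal revenue: MR = 235.5 − 0.008q. Set MR = MC: 235.5 − 0.008q = 10.25 + 0.008q → q_m = 14078.125.
Price p_m = 235.5 − 0.004·14078.125 = 179.1875; MC(q_m) = 10.25 + 0.008·14078.125 = 122.875.
Competitive q* = 18770.8333, so Δq = 4692.7083; wedge = 179.1875 − 122.875 = 56.3125.
The triangle = ½ × 4692.7083 × 56.3125 = €132129.07.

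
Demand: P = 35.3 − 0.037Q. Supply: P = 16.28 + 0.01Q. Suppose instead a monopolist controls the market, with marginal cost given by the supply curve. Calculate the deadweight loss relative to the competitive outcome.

746.69

Competitive equilibrium: 35.3 − 0.037Q = 16.28 + 0.01Q → Q* = 404.68085, P* = 20.32681.
Marginal revenue: MR = 35.3 − 0.074Q. Set MR = MC: 35.3 − 0.074Q = 16.28 + 0.01Q → Q_m = 226.42857.
Price P_m = 35.3 − 0.037·226.42857 = 26.92214; MC(Q_m) = 16.28 + 0.01·226.42857 = 18.54429.
Competitive Q* = 404.68085, so ΔQ = 178.25228; wedge = 26.92214 − 18.54429 = 8.37785.
The triangle = ½ × 178.25228 × 8.37785 = 746.69.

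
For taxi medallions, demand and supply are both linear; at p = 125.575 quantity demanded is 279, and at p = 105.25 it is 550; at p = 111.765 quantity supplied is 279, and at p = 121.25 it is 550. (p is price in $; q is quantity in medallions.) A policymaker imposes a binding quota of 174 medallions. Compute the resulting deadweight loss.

Demand slope = (105.25 − 125.575)/(550 − 279) = −0.075, so p = 146.5 − 0.075q.
Supply slope = (121.25 − 111.765)/(550 − 279) = 0.035, so p = 102 + 0.035q.
Competitive equilibrium: 146.5 − 0.075q = 102 + 0.035q → q* = 404.5455, p* = 116.1591.
At q = 174: demand price = 146.5 − 0.075·174 = 133.45; supply price = 102 + 0.035·174 = 108.09.
Δq = 404.5455 − 174 = 230.5455; wedge = 133.45 − 108.09 = 25.36.
DWL = ½ × 230.5455 × 25.36 = $2923.32.

$2923.32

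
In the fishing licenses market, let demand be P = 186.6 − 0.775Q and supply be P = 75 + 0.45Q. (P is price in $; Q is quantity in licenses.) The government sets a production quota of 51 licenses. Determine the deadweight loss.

Competitive equilibrium: 186.6 − 0.775Q = 75 + 0.45Q → Q* = 91.102, P* = 115.9959.
At Q = 51: demand price = 186.6 − 0.775·51 = 147.075; supply price = 75 + 0.45·51 = 97.95.
ΔQ = 91.102 − 51 = 40.102; wedge = 147.075 − 97.95 = 49.125.
Welfare loss = ½ × 40.102 × 49.125 = $985.01.

$985.01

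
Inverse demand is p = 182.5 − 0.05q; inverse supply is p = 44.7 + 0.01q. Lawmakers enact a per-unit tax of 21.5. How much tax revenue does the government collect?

41674.17

Competitive equilibrium: 182.5 − 0.05q = 44.7 + 0.01q → q* = 2296.6667, p* = 67.6667.
With the tax, the buyer price exceeds the seller price by 21.5: (182.5 − 0.05q) − (44.7 + 0.01q) = 21.5 → q' = 1938.3333.
Tax revenue = 21.5 × 1938.3333 = 41674.17.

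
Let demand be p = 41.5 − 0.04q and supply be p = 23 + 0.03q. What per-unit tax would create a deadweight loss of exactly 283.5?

6.3

Competitive equilibrium: 41.5 − 0.04q = 23 + 0.03q → q* = 264.2857, p* = 30.9286.
A tax t gives Δq = t/0.07 and wedge t, so DWL = t²/0.14.
t²/0.14 = 283.5 → t² = 39.69 → t = 6.3.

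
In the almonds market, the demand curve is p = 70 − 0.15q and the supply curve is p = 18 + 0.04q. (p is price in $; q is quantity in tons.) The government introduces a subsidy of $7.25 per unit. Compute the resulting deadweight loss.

$138.32

Competitive equilibrium: 70 − 0.15q = 18 + 0.04q → q* = 273.6842, p* = 28.9474.
The subsidy lowers effective supply by 7.25: p = 10.75 + 0.04q.
New quantity: 70 − 0.15q = 10.75 + 0.04q → q' = 311.8421.
Overproduction Δq = 311.8421 − 273.6842 = 38.1579; wedge = subsidy = 7.25.
DWL = ½ × 38.1579 × 7.25 = $138.32.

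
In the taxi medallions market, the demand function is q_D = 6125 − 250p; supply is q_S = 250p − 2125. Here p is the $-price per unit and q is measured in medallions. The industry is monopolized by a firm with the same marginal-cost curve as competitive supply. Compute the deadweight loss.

$1777.78

In inverse form: demand p = 24.5 − 0.004q, supply p = 8.5 + 0.004q.
Competitive equilibrium: 24.5 − 0.004q = 8.5 + 0.004q → q* = 2000, p* = 16.5.
Marginal revenue: MR = 24.5 − 0.008q. Set MR = MC: 24.5 − 0.008q = 8.5 + 0.004q → q_m = 1333.33333.
Price p_m = 24.5 − 0.004·1333.33333 = 19.16667; MC(q_m) = 8.5 + 0.004·1333.33333 = 13.83333.
Competitive q* = 2000, so Δq = 666.66667; wedge = 19.16667 − 13.83333 = 5.33334.
DWL = ½ × 666.66667 × 5.33334 = $1777.78.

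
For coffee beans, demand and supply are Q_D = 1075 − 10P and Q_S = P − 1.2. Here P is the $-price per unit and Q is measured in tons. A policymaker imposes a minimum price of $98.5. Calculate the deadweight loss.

$24.22

In inverse form: demand P = 107.5 − 0.1Q, supply P = 1.2 + Q.
Competitive equilibrium: 107.5 − 0.1Q = 1.2 + Q → Q* = 96.6364, P* = 97.8364.
At the floor P = 98.5, quantity demanded = (107.5 − 98.5)/0.1 = 90.
Sellers' marginal cost at Q' = 90: 1.2 + 1·90 = 91.2.
ΔQ = 96.6364 − 90 = 6.6364; wedge = 98.5 − 91.2 = 7.3.
Deadweight loss = ½ × 6.6364 × 7.3 = $24.22.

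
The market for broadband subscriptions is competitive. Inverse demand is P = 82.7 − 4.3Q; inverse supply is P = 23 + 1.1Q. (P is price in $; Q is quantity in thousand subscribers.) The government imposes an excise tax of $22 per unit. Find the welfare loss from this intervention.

$44.81 thousand

Competitive equilibrium: 82.7 − 4.3Q = 23 + 1.1Q → Q* = 11.05556, P* = 35.16111.
With the tax, the buyer price exceeds the seller price by 22: (82.7 − 4.3Q) − (23 + 1.1Q) = 22 → Q' = 6.98148.
ΔQ = 11.05556 − 6.98148 = 4.07408; the wedge equals the tax, 22.
The triangle = ½ × 4.07408 × 22 = $44.81 thousand.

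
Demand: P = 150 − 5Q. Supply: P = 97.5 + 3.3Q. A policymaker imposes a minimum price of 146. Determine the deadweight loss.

126.70

Competitive equilibrium: 150 − 5Q = 97.5 + 3.3Q → Q* = 6.3253, P* = 118.3735.
At the floor P = 146, quantity demanded = (150 − 146)/5 = 0.8.
Sellers' marginal cost at Q' = 0.8: 97.5 + 3.3·0.8 = 100.14.
ΔQ = 6.3253 − 0.8 = 5.5253; wedge = 146 − 100.14 = 45.86.
The triangle = ½ × 5.5253 × 45.86 = 126.70.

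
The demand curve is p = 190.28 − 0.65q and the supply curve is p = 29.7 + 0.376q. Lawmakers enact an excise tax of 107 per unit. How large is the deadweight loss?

Competitive equilibrium: 190.28 − 0.65q = 29.7 + 0.376q → q* = 156.5107, p* = 88.548.
With the tax, the buyer price exceeds the seller price by 107: (190.28 − 0.65q) − (29.7 + 0.376q) = 107 → q' = 52.2222.
Δq = 156.5107 − 52.2222 = 104.2885; the wedge equals the tax, 107.
The triangle = ½ × 104.2885 × 107 = 5579.43.

5579.43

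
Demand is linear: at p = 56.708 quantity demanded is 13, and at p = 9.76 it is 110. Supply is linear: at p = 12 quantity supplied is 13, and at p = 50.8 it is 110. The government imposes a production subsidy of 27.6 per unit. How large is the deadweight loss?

430.86

Demand slope = (9.76 − 56.708)/(110 − 13) = −0.484, so p = 63 − 0.484q.
Supply slope = (50.8 − 12)/(110 − 13) = 0.4, so p = 6.8 + 0.4q.
Competitive equilibrium: 63 − 0.484q = 6.8 + 0.4q → q* = 63.5747, p* = 32.2299.
The subsidy lowers effective supply by 27.6: p = 0.4q − 20.8.
New quantity: 63 − 0.484q = 0.4q − 20.8 → q' = 94.7964.
Overproduction Δq = 94.7964 − 63.5747 = 31.2217; wedge = subsidy = 27.6.
Deadweight loss = ½ × 31.2217 × 27.6 = 430.86.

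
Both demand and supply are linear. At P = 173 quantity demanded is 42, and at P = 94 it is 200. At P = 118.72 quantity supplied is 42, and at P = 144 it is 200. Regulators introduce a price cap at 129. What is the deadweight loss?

Demand slope = (94 − 173)/(200 − 42) = −0.5, so P = 194 − 0.5Q.
Supply slope = (144 − 118.72)/(200 − 42) = 0.16, so P = 112 + 0.16Q.
Competitive equilibrium: 194 − 0.5Q = 112 + 0.16Q → Q* = 124.2424, P* = 131.8788.
At the ceiling P = 129, quantity supplied = (129 − 112)/0.16 = 106.25.
Willingness to pay at Q' = 106.25: 194 − 0.5·106.25 = 140.875.
ΔQ = 124.2424 − 106.25 = 17.9924; wedge = 140.875 − 129 = 11.875.
Deadweight loss = ½ × 17.9924 × 11.875 = 106.83.

106.83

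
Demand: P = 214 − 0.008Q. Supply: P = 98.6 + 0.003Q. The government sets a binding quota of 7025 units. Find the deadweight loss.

66068.89

Competitive equilibrium: 214 − 0.008Q = 98.6 + 0.003Q → Q* = 10490.9091, P* = 130.0727.
At Q = 7025: demand price = 214 − 0.008·7025 = 157.8; supply price = 98.6 + 0.003·7025 = 119.675.
ΔQ = 10490.9091 − 7025 = 3465.9091; wedge = 157.8 − 119.675 = 38.125.
Deadweight loss = ½ × 3465.9091 × 38.125 = 66068.89.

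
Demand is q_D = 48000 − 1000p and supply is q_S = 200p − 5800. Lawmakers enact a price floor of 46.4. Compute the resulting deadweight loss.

In inverse form: demand p = 48 − 0.001q, supply p = 29 + 0.005q.
Competitive equilibrium: 48 − 0.001q = 29 + 0.005q → q* = 3166.6667, p* = 44.8333.
At the floor p = 46.4, quantity demanded = (48 − 46.4)/0.001 = 1600.
Sellers' marginal cost at q' = 1600: 29 + 0.005·1600 = 37.
Δq = 3166.6667 − 1600 = 1566.6667; wedge = 46.4 − 37 = 9.4.
Deadweight loss = ½ × 1566.6667 × 9.4 = 7363.33.

7363.33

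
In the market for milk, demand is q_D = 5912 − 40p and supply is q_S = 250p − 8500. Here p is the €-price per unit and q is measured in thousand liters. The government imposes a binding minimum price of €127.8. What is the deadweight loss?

In inverse form: demand p = 147.8 − 0.025q, supply p = 34 + 0.004q.
Competitive equilibrium: 147.8 − 0.025q = 34 + 0.004q → q* = 3924.1379, p* = 49.6966.
At the floor p = 127.8, quantity demanded = (147.8 − 127.8)/0.025 = 800.
Sellers' marginal cost at q' = 800: 34 + 0.004·800 = 37.2.
Δq = 3924.1379 − 800 = 3124.1379; wedge = 127.8 − 37.2 = 90.6.
The triangle = ½ × 3124.1379 × 90.6 = €141523.45 thousand.

€141523.45 thousand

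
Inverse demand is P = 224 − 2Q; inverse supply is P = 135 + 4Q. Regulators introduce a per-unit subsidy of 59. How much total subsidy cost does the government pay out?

1455.33

Competitive equilibrium: 224 − 2Q = 135 + 4Q → Q* = 14.83333, P* = 194.33333.
The subsidy lowers effective supply by 59: P = 76 + 4Q.
New quantity: 224 − 2Q = 76 + 4Q → Q' = 24.66667.
Total subsidy cost = 59 × 24.66667 = 1455.33.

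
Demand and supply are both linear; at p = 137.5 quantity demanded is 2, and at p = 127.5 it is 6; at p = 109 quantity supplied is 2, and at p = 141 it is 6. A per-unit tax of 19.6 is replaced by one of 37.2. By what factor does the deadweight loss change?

3.602

Demand slope = (127.5 − 137.5)/(6 − 2) = −2.5, so p = 142.5 − 2.5q.
Supply slope = (141 − 109)/(6 − 2) = 8, so p = 93 + 8q.
Competitive equilibrium: 142.5 − 2.5q = 93 + 8q → q* = 4.7143, p* = 130.7143.
For a per-unit tax t: Δq = t/10.5, so DWL = ½·t·(t/10.5) = t²/21.
At t = 19.6: DWL = 18.293. At t = 37.2: DWL = 65.897.
Ratio = (37.2/19.6)² = 3.602.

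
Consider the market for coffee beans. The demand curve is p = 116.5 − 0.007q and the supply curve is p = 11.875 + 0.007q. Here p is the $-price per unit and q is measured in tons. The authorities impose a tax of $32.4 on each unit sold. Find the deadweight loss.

Competitive equilibrium: 116.5 − 0.007q = 11.875 + 0.007q → q* = 7473.2143, p* = 64.1875.
With the tax, the buyer price exceeds the seller price by 32.4: (116.5 − 0.007q) − (11.875 + 0.007q) = 32.4 → q' = 5158.9286.
Δq = 7473.2143 − 5158.9286 = 2314.2857; the wedge equals the tax, 32.4.
Welfare loss = ½ × 2314.2857 × 32.4 = $37491.43.

$37491.43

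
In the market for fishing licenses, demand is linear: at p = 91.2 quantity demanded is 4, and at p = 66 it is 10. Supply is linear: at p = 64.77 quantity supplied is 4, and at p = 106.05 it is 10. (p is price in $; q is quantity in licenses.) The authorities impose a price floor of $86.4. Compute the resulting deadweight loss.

$8.55

Demand slope = (66 − 91.2)/(10 − 4) = −4.2, so p = 108 − 4.2q.
Supply slope = (106.05 − 64.77)/(10 − 4) = 6.88, so p = 37.25 + 6.88q.
Competitive equilibrium: 108 − 4.2q = 37.25 + 6.88q → q* = 6.3854, p* = 81.1814.
At the floor p = 86.4, quantity demanded = (108 − 86.4)/4.2 = 5.1429.
Sellers' marginal cost at q' = 5.1429: 37.25 + 6.88·5.1429 = 72.6332.
Δq = 6.3854 − 5.1429 = 1.2425; wedge = 86.4 − 72.6332 = 13.7668.
Deadweight loss = ½ × 1.2425 × 13.7668 = $8.55.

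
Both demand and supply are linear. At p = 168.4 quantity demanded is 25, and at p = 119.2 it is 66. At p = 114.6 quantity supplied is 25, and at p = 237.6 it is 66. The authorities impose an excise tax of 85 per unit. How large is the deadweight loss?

Demand slope = (119.2 − 168.4)/(66 − 25) = −1.2, so p = 198.4 − 1.2q.
Supply slope = (237.6 − 114.6)/(66 − 25) = 3, so p = 39.6 + 3q.
Competitive equilibrium: 198.4 − 1.2q = 39.6 + 3q → q* = 37.8095, p* = 153.0286.
With the tax, the buyer price exceeds the seller price by 85: (198.4 − 1.2q) − (39.6 + 3q) = 85 → q' = 17.5714.
Δq = 37.8095 − 17.5714 = 20.2381; the wedge equals the tax, 85.
Welfare loss = ½ × 20.2381 × 85 = 860.12.

860.12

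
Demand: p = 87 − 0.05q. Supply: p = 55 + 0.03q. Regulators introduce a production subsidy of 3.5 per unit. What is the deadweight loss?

Competitive equilibrium: 87 − 0.05q = 55 + 0.03q → q* = 400, p* = 67.
The subsidy lowers effective supply by 3.5: p = 51.5 + 0.03q.
New quantity: 87 − 0.05q = 51.5 + 0.03q → q' = 443.75.
Overproduction Δq = 443.75 − 400 = 43.75; wedge = subsidy = 3.5.
Welfare loss = ½ × 43.75 × 3.5 = 76.56.

76.56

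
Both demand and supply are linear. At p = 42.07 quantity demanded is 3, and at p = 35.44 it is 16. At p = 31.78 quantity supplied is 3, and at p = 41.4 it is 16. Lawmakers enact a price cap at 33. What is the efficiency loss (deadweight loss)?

27.09

Demand slope = (35.44 − 42.07)/(16 − 3) = −0.51, so p = 43.6 − 0.51q.
Supply slope = (41.4 − 31.78)/(16 − 3) = 0.74, so p = 29.56 + 0.74q.
Competitive equilibrium: 43.6 − 0.51q = 29.56 + 0.74q → q* = 11.232, p* = 37.8717.
At the ceiling p = 33, quantity supplied = (33 − 29.56)/0.74 = 4.6486.
Willingness to pay at q' = 4.6486: 43.6 − 0.51·4.6486 = 41.2292.
Δq = 11.232 − 4.6486 = 6.5834; wedge = 41.2292 − 33 = 8.2292.
The triangle = ½ × 6.5834 × 8.2292 = 27.09.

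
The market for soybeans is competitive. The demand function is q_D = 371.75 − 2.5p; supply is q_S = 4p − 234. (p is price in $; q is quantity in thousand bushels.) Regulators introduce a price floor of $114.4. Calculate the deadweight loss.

$913.59 thousand

In inverse form: demand p = 148.7 − 0.4q, supply p = 58.5 + 0.25q.
Competitive equilibrium: 148.7 − 0.4q = 58.5 + 0.25q → q* = 138.7692, p* = 93.1923.
At the floor p = 114.4, quantity demanded = (148.7 − 114.4)/0.4 = 85.75.
Sellers' marginal cost at q' = 85.75: 58.5 + 0.25·85.75 = 79.9375.
Δq = 138.7692 − 85.75 = 53.0192; wedge = 114.4 − 79.9375 = 34.4625.
Welfare loss = ½ × 53.0192 × 34.4625 = $913.59 thousand.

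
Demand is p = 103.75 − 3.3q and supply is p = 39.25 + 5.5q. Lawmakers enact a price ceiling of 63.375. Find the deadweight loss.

38.11

Competitive equilibrium: 103.75 − 3.3q = 39.25 + 5.5q → q* = 7.3295, p* = 79.5625.
At the ceiling p = 63.375, quantity supplied = (63.375 − 39.25)/5.5 = 4.3864.
Willingness to pay at q' = 4.3864: 103.75 − 3.3·4.3864 = 89.2749.
Δq = 7.3295 − 4.3864 = 2.9431; wedge = 89.2749 − 63.375 = 25.8999.
The triangle = ½ × 2.9431 × 25.8999 = 38.11.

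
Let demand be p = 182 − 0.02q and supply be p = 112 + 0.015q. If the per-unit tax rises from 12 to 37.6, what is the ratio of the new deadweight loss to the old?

9.818

Competitive equilibrium: 182 − 0.02q = 112 + 0.015q → q* = 2000, p* = 142.
For a per-unit tax t: Δq = t/0.035, so DWL = ½·t·(t/0.035) = t²/0.07.
At t = 12: DWL = 2057.143. At t = 37.6: DWL = 20196.571.
Ratio = (37.6/12)² = 9.818.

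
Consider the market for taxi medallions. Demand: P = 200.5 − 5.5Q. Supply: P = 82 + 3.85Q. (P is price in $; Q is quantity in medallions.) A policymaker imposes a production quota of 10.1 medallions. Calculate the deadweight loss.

$30.97

Competitive equilibrium: 200.5 − 5.5Q = 82 + 3.85Q → Q* = 12.6738, P* = 130.7941.
At Q = 10.1: demand price = 200.5 − 5.5·10.1 = 144.95; supply price = 82 + 3.85·10.1 = 120.885.
ΔQ = 12.6738 − 10.1 = 2.5738; wedge = 144.95 − 120.885 = 24.065.
Welfare loss = ½ × 2.5738 × 24.065 = $30.97.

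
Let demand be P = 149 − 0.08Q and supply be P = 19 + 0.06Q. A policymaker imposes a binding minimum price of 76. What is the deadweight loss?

Competitive equilibrium: 149 − 0.08Q = 19 + 0.06Q → Q* = 928.5714, P* = 74.7143.
At the floor P = 76, quantity demanded = (149 − 76)/0.08 = 912.5.
Sellers' marginal cost at Q' = 912.5: 19 + 0.06·912.5 = 73.75.
ΔQ = 928.5714 − 912.5 = 16.0714; wedge = 76 − 73.75 = 2.25.
The triangle = ½ × 16.0714 × 2.25 = 18.08.

18.08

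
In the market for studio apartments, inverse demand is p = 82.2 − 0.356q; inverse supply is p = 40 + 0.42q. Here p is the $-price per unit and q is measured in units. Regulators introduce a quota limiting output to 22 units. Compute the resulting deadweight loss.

$406.84

Competitive equilibrium: 82.2 − 0.356q = 40 + 0.42q → q* = 54.3814, p* = 62.8402.
At q = 22: demand price = 82.2 − 0.356·22 = 74.368; supply price = 40 + 0.42·22 = 49.24.
Δq = 54.3814 − 22 = 32.3814; wedge = 74.368 − 49.24 = 25.128.
Welfare loss = ½ × 32.3814 × 25.128 = $406.84.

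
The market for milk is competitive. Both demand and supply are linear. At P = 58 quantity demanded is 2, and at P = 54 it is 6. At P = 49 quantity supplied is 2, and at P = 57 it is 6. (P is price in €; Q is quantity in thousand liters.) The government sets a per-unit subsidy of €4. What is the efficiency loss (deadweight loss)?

Demand slope = (54 − 58)/(6 − 2) = −1, so P = 60 − Q.
Supply slope = (57 − 49)/(6 − 2) = 2, so P = 45 + 2Q.
Competitive equilibrium: 60 − Q = 45 + 2Q → Q* = 5, P* = 55.
The subsidy lowers effective supply by 4: P = 41 + 2Q.
New quantity: 60 − Q = 41 + 2Q → Q' = 6.3333.
Overproduction ΔQ = 6.3333 − 5 = 1.3333; wedge = subsidy = 4.
DWL = ½ × 1.3333 × 4 = €2.67 thousand.

€2.67 thousand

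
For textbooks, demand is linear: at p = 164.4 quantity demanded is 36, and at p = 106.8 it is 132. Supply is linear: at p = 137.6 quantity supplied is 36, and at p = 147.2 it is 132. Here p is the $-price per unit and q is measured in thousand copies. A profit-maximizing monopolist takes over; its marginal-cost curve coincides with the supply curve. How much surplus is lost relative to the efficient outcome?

Demand slope = (106.8 − 164.4)/(132 − 36) = −0.6, so p = 186 − 0.6q.
Supply slope = (147.2 − 137.6)/(132 − 36) = 0.1, so p = 134 + 0.1q.
Competitive equilibrium: 186 − 0.6q = 134 + 0.1q → q* = 74.2857, p* = 141.4286.
Marginal revenue: MR = 186 − 1.2q. Set MR = MC: 186 − 1.2q = 134 + 0.1q → q_m = 40.
Price p_m = 186 − 0.6·40 = 162; MC(q_m) = 134 + 0.1·40 = 138.
Competitive q* = 74.2857, so Δq = 34.2857; wedge = 162 − 138 = 24.
Welfare loss = ½ × 34.2857 × 24 = $411.43 thousand.

$411.43 thousand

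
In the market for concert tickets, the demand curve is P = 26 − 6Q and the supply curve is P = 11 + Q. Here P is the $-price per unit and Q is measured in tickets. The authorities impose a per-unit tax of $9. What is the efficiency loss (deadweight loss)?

Competitive equilibrium: 26 − 6Q = 11 + Q → Q* = 2.1429, P* = 13.1429.
With the tax, the buyer price exceeds the seller price by 9: (26 − 6Q) − (11 + Q) = 9 → Q' = 0.8571.
ΔQ = 2.1429 − 0.8571 = 1.2858; the wedge equals the tax, 9.
DWL = ½ × 1.2858 × 9 = $5.79.

$5.79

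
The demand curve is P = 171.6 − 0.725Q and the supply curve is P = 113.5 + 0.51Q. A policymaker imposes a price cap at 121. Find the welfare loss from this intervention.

645.77

Competitive equilibrium: 171.6 − 0.725Q = 113.5 + 0.51Q → Q* = 47.0445, P* = 137.4927.
At the ceiling P = 121, quantity supplied = (121 − 113.5)/0.51 = 14.7059.
Willingness to pay at Q' = 14.7059: 171.6 − 0.725·14.7059 = 160.9382.
ΔQ = 47.0445 − 14.7059 = 32.3386; wedge = 160.9382 − 121 = 39.9382.
Deadweight loss = ½ × 32.3386 × 39.9382 = 645.77.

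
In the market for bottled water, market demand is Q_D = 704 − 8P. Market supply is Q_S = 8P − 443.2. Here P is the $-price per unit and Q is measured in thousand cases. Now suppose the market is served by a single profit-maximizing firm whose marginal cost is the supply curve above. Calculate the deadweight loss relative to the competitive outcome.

In inverse form: demand P = 88 − 0.125Q, supply P = 55.4 + 0.125Q.
Competitive equilibrium: 88 − 0.125Q = 55.4 + 0.125Q → Q* = 130.4, P* = 71.7.
Marginal revenue: MR = 88 − 0.25Q. Set MR = MC: 88 − 0.25Q = 55.4 + 0.125Q → Q_m = 86.9333.
Price P_m = 88 − 0.125·86.9333 = 77.1333; MC(Q_m) = 55.4 + 0.125·86.9333 = 66.2667.
Competitive Q* = 130.4, so ΔQ = 43.4667; wedge = 77.1333 − 66.2667 = 10.8666.
DWL = ½ × 43.4667 × 10.8666 = $236.17 thousand.

$236.17 thousand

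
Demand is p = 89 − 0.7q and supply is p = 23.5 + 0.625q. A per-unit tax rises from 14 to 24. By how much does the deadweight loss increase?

143.40

Competitive equilibrium: 89 − 0.7q = 23.5 + 0.625q → q* = 49.434, p* = 54.3962.
For a per-unit tax t: Δq = t/1.325, so DWL = ½·t·(t/1.325) = t²/2.65.
At t = 14: DWL = 73.962. At t = 24: DWL = 217.358.
Increase = 217.358 − 73.962 = 143.40.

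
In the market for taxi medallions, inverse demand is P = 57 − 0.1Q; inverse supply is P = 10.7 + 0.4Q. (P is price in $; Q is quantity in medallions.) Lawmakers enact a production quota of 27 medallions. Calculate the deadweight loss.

Competitive equilibrium: 57 − 0.1Q = 10.7 + 0.4Q → Q* = 92.6, P* = 47.74.
At Q = 27: demand price = 57 − 0.1·27 = 54.3; supply price = 10.7 + 0.4·27 = 21.5.
ΔQ = 92.6 − 27 = 65.6; wedge = 54.3 − 21.5 = 32.8.
Welfare loss = ½ × 65.6 × 32.8 = $1075.84.

$1075.84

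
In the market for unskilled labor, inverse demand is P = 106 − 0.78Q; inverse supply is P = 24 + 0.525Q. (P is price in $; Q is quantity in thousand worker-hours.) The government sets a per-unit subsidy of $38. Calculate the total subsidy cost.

$3494.25 thousand

Competitive equilibrium: 106 − 0.78Q = 24 + 0.525Q → Q* = 62.8352, P* = 56.9885.
The subsidy lowers effective supply by 38: P = 0.525Q − 14.
New quantity: 106 − 0.78Q = 0.525Q − 14 → Q' = 91.954.
Total subsidy cost = 38 × 91.954 = $3494.25 thousand.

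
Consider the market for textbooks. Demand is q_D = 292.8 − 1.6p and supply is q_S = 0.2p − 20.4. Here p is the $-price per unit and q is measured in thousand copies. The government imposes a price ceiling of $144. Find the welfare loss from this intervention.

In inverse form: demand p = 183 − 0.625q, supply p = 102 + 5q.
Competitive equilibrium: 183 − 0.625q = 102 + 5q → q* = 14.4, p* = 174.
At the ceiling p = 144, quantity supplied = (144 − 102)/5 = 8.4.
Willingness to pay at q' = 8.4: 183 − 0.625·8.4 = 177.75.
Δq = 14.4 − 8.4 = 6; wedge = 177.75 − 144 = 33.75.
DWL = ½ × 6 × 33.75 = $101.25 thousand.

$101.25 thousand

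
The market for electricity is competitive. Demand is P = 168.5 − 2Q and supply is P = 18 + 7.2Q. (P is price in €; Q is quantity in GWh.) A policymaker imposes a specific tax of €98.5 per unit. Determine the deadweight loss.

€527.30

Competitive equilibrium: 168.5 − 2Q = 18 + 7.2Q → Q* = 16.3587, P* = 135.7826.
With the tax, the buyer price exceeds the seller price by 98.5: (168.5 − 2Q) − (18 + 7.2Q) = 98.5 → Q' = 5.6522.
ΔQ = 16.3587 − 5.6522 = 10.7065; the wedge equals the tax, 98.5.
Welfare loss = ½ × 10.7065 × 98.5 = €527.30.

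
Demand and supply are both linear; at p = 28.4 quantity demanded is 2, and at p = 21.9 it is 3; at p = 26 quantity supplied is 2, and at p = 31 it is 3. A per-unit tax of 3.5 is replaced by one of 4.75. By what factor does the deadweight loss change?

1.842

Demand slope = (21.9 − 28.4)/(3 − 2) = −6.5, so p = 41.4 − 6.5q.
Supply slope = (31 − 26)/(3 − 2) = 5, so p = 16 + 5q.
Competitive equilibrium: 41.4 − 6.5q = 16 + 5q → q* = 2.2087, p* = 27.0435.
For a per-unit tax t: Δq = t/11.5, so DWL = ½·t·(t/11.5) = t²/23.
At t = 3.5: DWL = 0.533. At t = 4.75: DWL = 0.981.
Ratio = (4.75/3.5)² = 1.842.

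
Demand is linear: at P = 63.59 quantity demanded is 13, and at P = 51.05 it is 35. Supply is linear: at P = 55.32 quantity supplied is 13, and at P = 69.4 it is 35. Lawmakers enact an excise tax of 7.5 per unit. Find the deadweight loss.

23.24

Demand slope = (51.05 − 63.59)/(35 − 13) = −0.57, so P = 71 − 0.57Q.
Supply slope = (69.4 − 55.32)/(35 − 13) = 0.64, so P = 47 + 0.64Q.
Competitive equilibrium: 71 − 0.57Q = 47 + 0.64Q → Q* = 19.8347, P* = 59.6942.
With the tax, the buyer price exceeds the seller price by 7.5: (71 − 0.57Q) − (47 + 0.64Q) = 7.5 → Q' = 13.6364.
ΔQ = 19.8347 − 13.6364 = 6.1983; the wedge equals the tax, 7.5.
Welfare loss = ½ × 6.1983 × 7.5 = 23.24.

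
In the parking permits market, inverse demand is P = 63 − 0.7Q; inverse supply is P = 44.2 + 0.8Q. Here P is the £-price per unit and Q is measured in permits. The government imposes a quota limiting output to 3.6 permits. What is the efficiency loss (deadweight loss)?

£59.85

Competitive equilibrium: 63 − 0.7Q = 44.2 + 0.8Q → Q* = 12.5333, P* = 54.2267.
At Q = 3.6: demand price = 63 − 0.7·3.6 = 60.48; supply price = 44.2 + 0.8·3.6 = 47.08.
ΔQ = 12.5333 − 3.6 = 8.9333; wedge = 60.48 − 47.08 = 13.4.
Welfare loss = ½ × 8.9333 × 13.4 = £59.85.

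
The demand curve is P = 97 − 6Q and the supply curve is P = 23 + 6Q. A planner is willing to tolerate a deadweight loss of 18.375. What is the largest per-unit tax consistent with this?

21

Competitive equilibrium: 97 − 6Q = 23 + 6Q → Q* = 6.1667, P* = 60.
A tax t gives ΔQ = t/12 and wedge t, so DWL = t²/24.
t²/24 = 18.375 → t² = 441 → t = 21.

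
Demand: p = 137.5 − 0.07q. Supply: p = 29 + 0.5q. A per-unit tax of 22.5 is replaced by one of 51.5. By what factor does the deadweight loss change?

Competitive equilibrium: 137.5 − 0.07q = 29 + 0.5q → q* = 190.3509, p* = 124.1754.
For a per-unit tax t: Δq = t/0.57, so DWL = ½·t·(t/0.57) = t²/1.14.
At t = 22.5: DWL = 444.079. At t = 51.5: DWL = 2326.535.
Ratio = (51.5/22.5)² = 5.239.

5.239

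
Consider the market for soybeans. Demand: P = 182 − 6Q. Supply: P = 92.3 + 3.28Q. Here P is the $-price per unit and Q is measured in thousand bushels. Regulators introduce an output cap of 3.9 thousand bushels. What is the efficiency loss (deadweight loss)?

Competitive equilibrium: 182 − 6Q = 92.3 + 3.28Q → Q* = 9.6659, P* = 124.0043.
At Q = 3.9: demand price = 182 − 6·3.9 = 158.6; supply price = 92.3 + 3.28·3.9 = 105.092.
ΔQ = 9.6659 − 3.9 = 5.7659; wedge = 158.6 − 105.092 = 53.508.
Welfare loss = ½ × 5.7659 × 53.508 = $154.26 thousand.

$154.26 thousand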